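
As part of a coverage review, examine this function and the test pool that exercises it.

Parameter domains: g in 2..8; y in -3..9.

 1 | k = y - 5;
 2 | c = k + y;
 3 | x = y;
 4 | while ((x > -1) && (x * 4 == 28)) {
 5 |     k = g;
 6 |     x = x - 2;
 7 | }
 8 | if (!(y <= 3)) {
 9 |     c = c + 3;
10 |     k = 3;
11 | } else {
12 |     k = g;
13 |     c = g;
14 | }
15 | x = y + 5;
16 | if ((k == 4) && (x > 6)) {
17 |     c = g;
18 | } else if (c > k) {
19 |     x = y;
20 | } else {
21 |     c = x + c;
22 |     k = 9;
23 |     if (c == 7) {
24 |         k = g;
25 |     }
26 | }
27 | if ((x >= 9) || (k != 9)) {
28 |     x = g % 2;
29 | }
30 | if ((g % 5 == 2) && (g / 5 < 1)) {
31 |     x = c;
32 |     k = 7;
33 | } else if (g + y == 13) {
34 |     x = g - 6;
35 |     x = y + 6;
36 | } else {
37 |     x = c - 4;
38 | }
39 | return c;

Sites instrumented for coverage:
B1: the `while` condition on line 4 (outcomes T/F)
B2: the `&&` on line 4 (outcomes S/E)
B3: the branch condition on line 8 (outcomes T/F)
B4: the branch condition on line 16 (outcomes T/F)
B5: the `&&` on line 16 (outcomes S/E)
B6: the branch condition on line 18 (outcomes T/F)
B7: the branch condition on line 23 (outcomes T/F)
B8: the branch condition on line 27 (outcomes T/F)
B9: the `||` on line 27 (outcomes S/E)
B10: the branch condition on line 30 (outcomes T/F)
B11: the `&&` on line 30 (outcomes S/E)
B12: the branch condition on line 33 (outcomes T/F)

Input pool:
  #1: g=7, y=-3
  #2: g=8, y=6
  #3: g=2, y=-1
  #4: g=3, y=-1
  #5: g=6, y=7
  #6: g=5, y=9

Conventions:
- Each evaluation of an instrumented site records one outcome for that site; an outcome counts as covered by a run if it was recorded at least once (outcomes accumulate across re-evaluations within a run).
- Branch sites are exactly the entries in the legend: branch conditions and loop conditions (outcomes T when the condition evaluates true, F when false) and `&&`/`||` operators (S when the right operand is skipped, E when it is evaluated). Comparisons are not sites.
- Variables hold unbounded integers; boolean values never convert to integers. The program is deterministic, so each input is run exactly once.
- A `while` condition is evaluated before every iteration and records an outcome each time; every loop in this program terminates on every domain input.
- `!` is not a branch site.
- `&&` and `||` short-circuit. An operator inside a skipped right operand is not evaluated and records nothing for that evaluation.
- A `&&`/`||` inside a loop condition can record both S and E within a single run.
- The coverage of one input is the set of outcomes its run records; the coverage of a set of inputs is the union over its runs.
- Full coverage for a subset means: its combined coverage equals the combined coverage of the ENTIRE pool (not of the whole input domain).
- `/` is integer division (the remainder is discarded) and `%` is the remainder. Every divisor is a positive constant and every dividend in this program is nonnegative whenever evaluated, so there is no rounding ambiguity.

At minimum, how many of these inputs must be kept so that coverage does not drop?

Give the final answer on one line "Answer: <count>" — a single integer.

input #1 (g=7, y=-3): events B2->S, B1->F, B3->F, B5->S, B4->F, B6->F, B7->F, B9->E, B8->F, B11->E, B10->F, B12->F; covers B1=F, B2=S, B3=F, B4=F, B5=S, B6=F, B7=F, B8=F, B9=E, B10=F, B11=E, B12=F
input #2 (g=8, y=6): events B2->E, B1->F, B3->T, B5->S, B4->F, B6->T, B9->E, B8->T, B11->S, B10->F, B12->F; covers B1=F, B2=E, B3=T, B4=F, B5=S, B6=T, B8=T, B9=E, B10=F, B11=S, B12=F
input #3 (g=2, y=-1): events B2->S, B1->F, B3->F, B5->S, B4->F, B6->F, B7->F, B9->E, B8->F, B11->E, B10->T; covers B1=F, B2=S, B3=F, B4=F, B5=S, B6=F, B7=F, B8=F, B9=E, B10=T, B11=E
input #4 (g=3, y=-1): events B2->S, B1->F, B3->F, B5->S, B4->F, B6->F, B7->T, B9->E, B8->T, B11->S, B10->F, B12->F; covers B1=F, B2=S, B3=F, B4=F, B5=S, B6=F, B7=T, B8=T, B9=E, B10=F, B11=S, B12=F
input #5 (g=6, y=7): events B2->E, B1->T, B2->E, B1->F, B3->T, B5->S, B4->F, B6->T, B9->E, B8->T, B11->S, B10->F, B12->T; covers B1=T, B1=F, B2=E, B3=T, B4=F, B5=S, B6=T, B8=T, B9=E, B10=F, B11=S, B12=T
input #6 (g=5, y=9): events B2->E, B1->F, B3->T, B5->S, B4->F, B6->T, B9->S, B8->T, B11->S, B10->F, B12->F; covers B1=F, B2=E, B3=T, B4=F, B5=S, B6=T, B8=T, B9=S, B10=F, B11=S, B12=F
together the pool reaches 22 outcomes: B1=T, B1=F, B2=S, B2=E, B3=T, B3=F, B4=F, B5=S, B6=T, B6=F, B7=T, B7=F, B8=T, B8=F, B9=S, B9=E, B10=T, B10=F, B11=S, B11=E, B12=T, B12=F
size 1 is not enough: best union over all size-1 subsets is 12/22
size 2 is not enough: best union over all size-2 subsets is 19/22
size 3 is not enough: best union over all size-3 subsets is 21/22
inputs {3, 4, 5, 6} (size 4) cover everything; no size-4 subset with a lexicographically smaller index list covers all 22

Answer: 4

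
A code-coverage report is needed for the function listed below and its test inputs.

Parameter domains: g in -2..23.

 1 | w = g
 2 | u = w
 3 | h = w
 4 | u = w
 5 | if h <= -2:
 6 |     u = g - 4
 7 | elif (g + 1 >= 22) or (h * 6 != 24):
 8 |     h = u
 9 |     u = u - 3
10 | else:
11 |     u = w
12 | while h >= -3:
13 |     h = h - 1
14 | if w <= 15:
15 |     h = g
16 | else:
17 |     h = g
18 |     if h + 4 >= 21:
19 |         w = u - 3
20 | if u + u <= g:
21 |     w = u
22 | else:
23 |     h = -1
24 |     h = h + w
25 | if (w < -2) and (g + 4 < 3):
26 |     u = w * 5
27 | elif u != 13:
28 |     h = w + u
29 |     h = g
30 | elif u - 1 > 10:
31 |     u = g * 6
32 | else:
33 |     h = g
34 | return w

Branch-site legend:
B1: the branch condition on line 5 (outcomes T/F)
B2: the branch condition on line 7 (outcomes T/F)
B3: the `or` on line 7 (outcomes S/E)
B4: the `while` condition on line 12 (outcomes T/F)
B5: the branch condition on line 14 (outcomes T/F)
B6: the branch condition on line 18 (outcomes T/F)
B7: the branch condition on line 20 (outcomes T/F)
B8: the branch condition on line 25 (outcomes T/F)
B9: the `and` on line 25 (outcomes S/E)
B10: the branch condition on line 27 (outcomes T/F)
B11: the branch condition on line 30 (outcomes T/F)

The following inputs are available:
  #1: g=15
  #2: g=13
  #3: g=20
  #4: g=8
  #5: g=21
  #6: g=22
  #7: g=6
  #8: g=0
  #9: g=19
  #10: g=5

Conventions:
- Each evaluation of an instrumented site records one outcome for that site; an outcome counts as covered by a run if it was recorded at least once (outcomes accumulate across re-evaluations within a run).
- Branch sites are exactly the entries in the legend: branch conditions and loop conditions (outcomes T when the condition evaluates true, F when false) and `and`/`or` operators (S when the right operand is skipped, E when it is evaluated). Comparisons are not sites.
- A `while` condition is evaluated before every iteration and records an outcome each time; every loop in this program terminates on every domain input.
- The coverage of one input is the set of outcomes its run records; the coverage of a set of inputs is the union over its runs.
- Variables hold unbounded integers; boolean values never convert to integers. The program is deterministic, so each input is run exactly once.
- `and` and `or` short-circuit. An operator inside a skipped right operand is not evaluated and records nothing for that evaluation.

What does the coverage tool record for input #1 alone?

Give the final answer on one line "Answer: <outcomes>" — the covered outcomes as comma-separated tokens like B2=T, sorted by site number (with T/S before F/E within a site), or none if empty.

Simulating input #1 (g=15) step by step:
  B1->F, B3->E, B2->T, B4->T, B4->T, B4->T, B4->T, B4->T, B4->T, B4->T
  B4->T, B4->T, B4->T, B4->T, B4->T, B4->T, B4->T, B4->T, B4->T, B4->T
  B4->T, B4->T, B4->F, B5->T, B7->F, B9->S, B8->F, B10->T
deduplicating events, the covered set is: B1=F, B2=T, B3=E, B4=T, B4=F, B5=T, B7=F, B8=F, B9=S, B10=T

Answer: B1=F, B2=T, B3=E, B4=T, B4=F, B5=T, B7=F, B8=F, B9=S, B10=T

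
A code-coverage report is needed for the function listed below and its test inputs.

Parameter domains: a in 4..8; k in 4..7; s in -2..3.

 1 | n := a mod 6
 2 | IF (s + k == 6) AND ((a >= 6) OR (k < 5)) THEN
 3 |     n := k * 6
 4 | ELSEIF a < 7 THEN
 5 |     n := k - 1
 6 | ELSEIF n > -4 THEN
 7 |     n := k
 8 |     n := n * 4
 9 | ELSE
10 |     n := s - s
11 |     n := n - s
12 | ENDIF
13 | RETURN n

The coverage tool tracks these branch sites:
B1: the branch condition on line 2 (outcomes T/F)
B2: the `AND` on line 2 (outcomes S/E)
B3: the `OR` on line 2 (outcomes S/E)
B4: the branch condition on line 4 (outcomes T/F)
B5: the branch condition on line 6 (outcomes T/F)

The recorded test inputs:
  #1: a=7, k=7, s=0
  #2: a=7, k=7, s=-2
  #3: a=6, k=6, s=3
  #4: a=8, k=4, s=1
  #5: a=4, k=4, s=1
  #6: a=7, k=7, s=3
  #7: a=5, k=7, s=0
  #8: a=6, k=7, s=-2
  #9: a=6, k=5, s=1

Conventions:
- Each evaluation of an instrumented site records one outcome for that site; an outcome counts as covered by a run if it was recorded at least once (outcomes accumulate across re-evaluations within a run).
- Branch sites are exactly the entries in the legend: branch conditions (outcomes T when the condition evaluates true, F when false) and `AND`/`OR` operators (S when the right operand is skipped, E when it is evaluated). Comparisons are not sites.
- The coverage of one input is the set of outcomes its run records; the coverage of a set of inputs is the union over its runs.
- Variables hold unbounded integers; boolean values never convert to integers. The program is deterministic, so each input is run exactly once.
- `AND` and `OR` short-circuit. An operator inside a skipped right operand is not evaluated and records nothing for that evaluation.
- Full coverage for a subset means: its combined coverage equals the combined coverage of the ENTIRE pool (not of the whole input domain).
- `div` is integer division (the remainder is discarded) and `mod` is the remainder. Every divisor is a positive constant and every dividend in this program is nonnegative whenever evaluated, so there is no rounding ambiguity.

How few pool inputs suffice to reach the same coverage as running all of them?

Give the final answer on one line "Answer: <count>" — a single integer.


#1 (a=7, k=7, s=0) -> B2->S, B1->F, B4->F, B5->T; covered: B1=F, B2=S, B4=F, B5=T
#2 (a=7, k=7, s=-2) -> B2->S, B1->F, B4->F, B5->T; covered: B1=F, B2=S, B4=F, B5=T
#3 (a=6, k=6, s=3) -> B2->S, B1->F, B4->T; covered: B1=F, B2=S, B4=T
#4 (a=8, k=4, s=1) -> B2->S, B1->F, B4->F, B5->T; covered: B1=F, B2=S, B4=F, B5=T
#5 (a=4, k=4, s=1) -> B2->S, B1->F, B4->T; covered: B1=F, B2=S, B4=T
#6 (a=7, k=7, s=3) -> B2->S, B1->F, B4->F, B5->T; covered: B1=F, B2=S, B4=F, B5=T
#7 (a=5, k=7, s=0) -> B2->S, B1->F, B4->T; covered: B1=F, B2=S, B4=T
#8 (a=6, k=7, s=-2) -> B2->S, B1->F, B4->T; covered: B1=F, B2=S, B4=T
#9 (a=6, k=5, s=1) -> B2->E, B3->S, B1->T; covered: B1=T, B2=E, B3=S
pool-wide coverage (8 outcomes): B1=T, B1=F, B2=S, B2=E, B3=S, B4=T, B4=F, B5=T
size 1 is not enough: best union over all size-1 subsets is 4/8
size 2 is not enough: best union over all size-2 subsets is 7/8
inputs {1, 3, 9} (size 3) cover everything; no size-3 subset with a lexicographically smaller index list covers all 8
Answer: 3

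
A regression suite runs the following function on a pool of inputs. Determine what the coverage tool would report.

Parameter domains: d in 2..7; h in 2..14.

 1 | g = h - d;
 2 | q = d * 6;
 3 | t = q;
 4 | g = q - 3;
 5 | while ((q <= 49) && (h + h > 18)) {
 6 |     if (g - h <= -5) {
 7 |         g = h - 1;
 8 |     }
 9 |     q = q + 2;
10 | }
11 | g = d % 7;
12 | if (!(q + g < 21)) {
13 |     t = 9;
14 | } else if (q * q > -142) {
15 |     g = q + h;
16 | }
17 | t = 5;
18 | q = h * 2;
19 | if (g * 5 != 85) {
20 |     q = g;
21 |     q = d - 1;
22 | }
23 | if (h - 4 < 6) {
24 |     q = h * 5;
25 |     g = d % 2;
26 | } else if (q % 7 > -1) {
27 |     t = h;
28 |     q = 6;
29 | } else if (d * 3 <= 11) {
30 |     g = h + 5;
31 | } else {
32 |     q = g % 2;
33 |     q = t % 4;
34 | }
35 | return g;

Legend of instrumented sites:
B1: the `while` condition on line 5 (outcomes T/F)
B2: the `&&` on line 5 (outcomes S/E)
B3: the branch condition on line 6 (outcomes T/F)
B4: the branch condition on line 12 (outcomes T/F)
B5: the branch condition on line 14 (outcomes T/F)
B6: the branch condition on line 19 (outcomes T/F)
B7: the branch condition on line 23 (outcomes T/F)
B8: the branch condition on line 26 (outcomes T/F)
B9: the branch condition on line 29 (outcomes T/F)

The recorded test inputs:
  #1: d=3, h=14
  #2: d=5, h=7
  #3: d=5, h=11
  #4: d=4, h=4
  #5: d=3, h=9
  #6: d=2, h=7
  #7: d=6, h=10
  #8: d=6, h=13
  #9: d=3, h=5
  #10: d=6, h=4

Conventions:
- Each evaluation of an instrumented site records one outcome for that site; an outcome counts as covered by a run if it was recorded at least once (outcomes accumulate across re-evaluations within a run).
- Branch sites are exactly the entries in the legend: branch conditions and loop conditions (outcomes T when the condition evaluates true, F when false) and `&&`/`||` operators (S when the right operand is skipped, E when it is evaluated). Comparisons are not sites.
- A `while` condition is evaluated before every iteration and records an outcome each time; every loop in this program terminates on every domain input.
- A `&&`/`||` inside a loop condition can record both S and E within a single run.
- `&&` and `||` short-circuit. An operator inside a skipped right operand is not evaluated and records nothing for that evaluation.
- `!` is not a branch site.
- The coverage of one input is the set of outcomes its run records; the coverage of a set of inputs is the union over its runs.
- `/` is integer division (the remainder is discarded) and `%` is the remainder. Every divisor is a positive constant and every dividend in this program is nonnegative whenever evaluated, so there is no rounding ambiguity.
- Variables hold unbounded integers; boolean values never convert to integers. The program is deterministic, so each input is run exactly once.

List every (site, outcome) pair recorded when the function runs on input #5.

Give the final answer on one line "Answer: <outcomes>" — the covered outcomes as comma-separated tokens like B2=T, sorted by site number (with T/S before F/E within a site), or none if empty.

Simulating input #5 (d=3, h=9) step by step:
  B2->E, B1->F, B4->T, B6->T, B7->T
distinct outcomes covered: B1=F, B2=E, B4=T, B6=T, B7=T

Answer: B1=F, B2=E, B4=T, B6=T, B7=T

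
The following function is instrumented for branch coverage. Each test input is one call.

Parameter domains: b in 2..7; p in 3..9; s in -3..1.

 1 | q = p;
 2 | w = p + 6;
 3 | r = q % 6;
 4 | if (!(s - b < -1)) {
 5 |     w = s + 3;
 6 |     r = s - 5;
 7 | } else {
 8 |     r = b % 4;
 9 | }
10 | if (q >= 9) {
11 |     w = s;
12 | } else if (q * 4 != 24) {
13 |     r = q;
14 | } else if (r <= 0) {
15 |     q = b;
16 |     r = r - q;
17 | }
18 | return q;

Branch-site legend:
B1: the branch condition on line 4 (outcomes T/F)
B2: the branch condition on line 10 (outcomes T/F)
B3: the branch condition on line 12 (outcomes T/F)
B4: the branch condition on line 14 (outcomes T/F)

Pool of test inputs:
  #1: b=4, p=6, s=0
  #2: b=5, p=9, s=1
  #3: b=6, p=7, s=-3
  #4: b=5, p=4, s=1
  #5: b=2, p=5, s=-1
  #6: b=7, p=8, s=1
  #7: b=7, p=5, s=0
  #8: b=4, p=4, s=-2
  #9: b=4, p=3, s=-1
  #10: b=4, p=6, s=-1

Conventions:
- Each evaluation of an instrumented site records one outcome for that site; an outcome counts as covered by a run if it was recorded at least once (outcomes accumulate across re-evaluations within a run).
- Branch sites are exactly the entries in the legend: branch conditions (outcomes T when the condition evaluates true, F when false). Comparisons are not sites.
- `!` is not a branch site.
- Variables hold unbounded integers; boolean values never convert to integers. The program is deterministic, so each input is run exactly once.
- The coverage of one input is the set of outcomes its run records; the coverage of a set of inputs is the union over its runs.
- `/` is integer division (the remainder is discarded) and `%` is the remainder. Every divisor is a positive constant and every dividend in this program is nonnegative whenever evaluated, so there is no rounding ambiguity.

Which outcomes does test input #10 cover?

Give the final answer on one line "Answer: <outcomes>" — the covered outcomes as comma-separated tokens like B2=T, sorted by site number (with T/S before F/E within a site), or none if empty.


Running input #10 (b=4, p=6, s=-1), event by event:
  B1->F, B2->F, B3->F, B4->T
as a set, this run covers: B1=F, B2=F, B3=F, B4=T
Answer: B1=F, B2=F, B3=F, B4=T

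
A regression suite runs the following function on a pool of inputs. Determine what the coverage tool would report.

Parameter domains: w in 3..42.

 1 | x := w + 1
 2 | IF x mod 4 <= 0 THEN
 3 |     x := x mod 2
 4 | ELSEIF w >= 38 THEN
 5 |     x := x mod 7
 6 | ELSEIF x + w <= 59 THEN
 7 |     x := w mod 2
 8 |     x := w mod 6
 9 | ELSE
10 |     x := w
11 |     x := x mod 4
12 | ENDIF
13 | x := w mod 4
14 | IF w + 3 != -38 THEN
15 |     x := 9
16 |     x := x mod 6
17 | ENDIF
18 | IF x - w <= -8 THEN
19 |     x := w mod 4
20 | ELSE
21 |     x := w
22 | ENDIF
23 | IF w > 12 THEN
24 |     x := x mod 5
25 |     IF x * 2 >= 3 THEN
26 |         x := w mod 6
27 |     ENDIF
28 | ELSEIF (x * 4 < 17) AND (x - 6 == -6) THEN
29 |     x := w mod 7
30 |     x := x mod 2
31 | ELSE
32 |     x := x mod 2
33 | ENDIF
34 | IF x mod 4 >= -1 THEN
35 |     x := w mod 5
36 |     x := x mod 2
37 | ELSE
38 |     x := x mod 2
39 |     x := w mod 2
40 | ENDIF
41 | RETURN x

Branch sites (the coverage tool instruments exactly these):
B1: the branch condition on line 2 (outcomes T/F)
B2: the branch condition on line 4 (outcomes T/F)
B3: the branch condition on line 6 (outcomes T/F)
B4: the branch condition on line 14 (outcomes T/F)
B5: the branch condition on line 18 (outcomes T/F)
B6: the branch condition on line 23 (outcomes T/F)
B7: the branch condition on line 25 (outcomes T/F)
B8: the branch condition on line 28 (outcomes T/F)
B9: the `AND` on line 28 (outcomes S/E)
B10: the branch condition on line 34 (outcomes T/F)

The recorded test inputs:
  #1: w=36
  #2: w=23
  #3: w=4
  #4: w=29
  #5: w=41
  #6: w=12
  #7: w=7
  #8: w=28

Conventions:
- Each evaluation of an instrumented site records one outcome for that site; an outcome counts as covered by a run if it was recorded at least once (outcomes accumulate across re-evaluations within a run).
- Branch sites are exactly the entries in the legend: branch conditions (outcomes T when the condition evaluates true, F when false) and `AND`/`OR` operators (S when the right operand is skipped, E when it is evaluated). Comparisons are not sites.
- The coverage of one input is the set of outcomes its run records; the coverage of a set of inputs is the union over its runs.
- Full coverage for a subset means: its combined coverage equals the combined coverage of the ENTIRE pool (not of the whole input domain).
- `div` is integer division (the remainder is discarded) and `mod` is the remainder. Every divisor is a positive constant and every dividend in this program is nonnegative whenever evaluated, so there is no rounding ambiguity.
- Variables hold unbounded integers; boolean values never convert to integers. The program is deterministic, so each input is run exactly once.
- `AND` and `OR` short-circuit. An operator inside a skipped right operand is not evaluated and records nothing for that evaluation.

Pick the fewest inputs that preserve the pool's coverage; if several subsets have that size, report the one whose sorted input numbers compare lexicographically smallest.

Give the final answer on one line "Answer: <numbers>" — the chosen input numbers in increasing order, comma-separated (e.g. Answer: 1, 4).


run #1 (w=36) runs B1->F, B2->F, B3->F, B4->T, B5->T, B6->T, B7->F, B10->T; records B1=F, B2=F, B3=F, B4=T, B5=T, B6=T, B7=F, B10=T
run #2 (w=23) runs B1->T, B4->T, B5->T, B6->T, B7->T, B10->T; records B1=T, B4=T, B5=T, B6=T, B7=T, B10=T
run #3 (w=4) runs B1->F, B2->F, B3->T, B4->T, B5->F, B6->F, B9->E, B8->F, B10->T; records B1=F, B2=F, B3=T, B4=T, B5=F, B6=F, B8=F, B9=E, B10=T
run #4 (w=29) runs B1->F, B2->F, B3->T, B4->T, B5->T, B6->T, B7->F, B10->T; records B1=F, B2=F, B3=T, B4=T, B5=T, B6=T, B7=F, B10=T
run #5 (w=41) runs B1->F, B2->T, B4->T, B5->T, B6->T, B7->F, B10->T; records B1=F, B2=T, B4=T, B5=T, B6=T, B7=F, B10=T
run #6 (w=12) runs B1->F, B2->F, B3->T, B4->T, B5->T, B6->F, B9->E, B8->T, B10->T; records B1=F, B2=F, B3=T, B4=T, B5=T, B6=F, B8=T, B9=E, B10=T
run #7 (w=7) runs B1->T, B4->T, B5->F, B6->F, B9->S, B8->F, B10->T; records B1=T, B4=T, B5=F, B6=F, B8=F, B9=S, B10=T
run #8 (w=28) runs B1->F, B2->F, B3->T, B4->T, B5->T, B6->T, B7->F, B10->T; records B1=F, B2=F, B3=T, B4=T, B5=T, B6=T, B7=F, B10=T
pool-wide coverage (18 outcomes): B1=T, B1=F, B2=T, B2=F, B3=T, B3=F, B4=T, B5=T, B5=F, B6=T, B6=F, B7=T, B7=F, B8=T, B8=F, B9=S, B9=E, B10=T
checked all size-1 subsets: none covers 18 outcomes (max 9/18)
checked all size-2 subsets: none covers 18 outcomes (max 13/18)
checked all size-3 subsets: none covers 18 outcomes (max 16/18)
checked all size-4 subsets: none covers 18 outcomes (max 17/18)
inputs {1, 2, 5, 6, 7} (size 5) cover everything; no size-5 subset with a lexicographically smaller index list covers all 18
Answer: 1, 2, 5, 6, 7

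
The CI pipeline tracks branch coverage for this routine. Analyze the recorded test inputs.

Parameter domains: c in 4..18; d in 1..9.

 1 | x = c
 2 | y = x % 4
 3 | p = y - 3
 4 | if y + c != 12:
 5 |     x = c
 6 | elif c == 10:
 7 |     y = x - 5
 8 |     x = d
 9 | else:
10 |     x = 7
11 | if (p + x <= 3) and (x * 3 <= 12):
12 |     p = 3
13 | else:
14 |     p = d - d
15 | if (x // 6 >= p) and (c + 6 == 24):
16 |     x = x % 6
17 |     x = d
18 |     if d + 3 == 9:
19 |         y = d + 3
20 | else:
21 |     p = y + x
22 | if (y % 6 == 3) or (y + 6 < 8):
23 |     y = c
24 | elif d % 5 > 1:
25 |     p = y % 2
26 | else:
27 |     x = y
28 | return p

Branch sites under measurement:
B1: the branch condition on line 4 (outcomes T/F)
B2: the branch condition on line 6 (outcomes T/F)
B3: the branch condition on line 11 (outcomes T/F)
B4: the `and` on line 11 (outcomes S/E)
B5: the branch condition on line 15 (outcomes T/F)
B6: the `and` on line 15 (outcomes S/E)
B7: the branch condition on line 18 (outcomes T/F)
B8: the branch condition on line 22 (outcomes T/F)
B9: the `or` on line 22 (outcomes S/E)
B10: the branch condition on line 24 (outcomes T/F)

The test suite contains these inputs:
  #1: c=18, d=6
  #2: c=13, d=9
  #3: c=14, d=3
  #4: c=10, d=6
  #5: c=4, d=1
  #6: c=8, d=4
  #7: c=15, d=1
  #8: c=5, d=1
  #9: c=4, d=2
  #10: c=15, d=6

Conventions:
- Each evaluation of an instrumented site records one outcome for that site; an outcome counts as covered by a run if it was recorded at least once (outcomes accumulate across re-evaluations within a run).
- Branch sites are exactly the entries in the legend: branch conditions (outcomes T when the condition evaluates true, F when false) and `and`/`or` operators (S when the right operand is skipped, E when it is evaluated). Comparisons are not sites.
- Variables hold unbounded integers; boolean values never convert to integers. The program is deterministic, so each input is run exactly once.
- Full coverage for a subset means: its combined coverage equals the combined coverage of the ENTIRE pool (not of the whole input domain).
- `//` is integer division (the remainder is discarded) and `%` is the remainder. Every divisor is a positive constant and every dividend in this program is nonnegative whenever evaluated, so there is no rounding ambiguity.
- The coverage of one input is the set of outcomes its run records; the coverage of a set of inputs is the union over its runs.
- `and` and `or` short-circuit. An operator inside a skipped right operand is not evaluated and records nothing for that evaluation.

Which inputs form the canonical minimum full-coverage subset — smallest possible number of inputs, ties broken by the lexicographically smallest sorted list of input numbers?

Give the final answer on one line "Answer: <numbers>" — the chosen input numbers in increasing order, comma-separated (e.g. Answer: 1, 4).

input #1, c=18, d=6: outcomes B1=T, B3=F, B4=S, B5=T, B6=E, B7=T, B8=T, B9=S
input #2, c=13, d=9: outcomes B1=T, B3=F, B4=S, B5=F, B6=E, B8=T, B9=E
input #3, c=14, d=3: outcomes B1=T, B3=F, B4=S, B5=F, B6=E, B8=F, B9=E, B10=T
input #4, c=10, d=6: outcomes B1=F, B2=T, B3=F, B4=S, B5=F, B6=E, B8=F, B9=E, B10=F
input #5, c=4, d=1: outcomes B1=T, B3=T, B4=E, B5=F, B6=S, B8=T, B9=E
input #6, c=8, d=4: outcomes B1=T, B3=F, B4=S, B5=F, B6=E, B8=T, B9=E
input #7, c=15, d=1: outcomes B1=T, B3=F, B4=S, B5=F, B6=E, B8=T, B9=S
input #8, c=5, d=1: outcomes B1=T, B3=F, B4=E, B5=F, B6=E, B8=T, B9=E
input #9, c=4, d=2: outcomes B1=T, B3=T, B4=E, B5=F, B6=S, B8=T, B9=E
input #10, c=15, d=6: outcomes B1=T, B3=F, B4=S, B5=F, B6=E, B8=T, B9=S
pool-wide coverage (18 outcomes): B1=T, B1=F, B2=T, B3=T, B3=F, B4=S, B4=E, B5=T, B5=F, B6=S, B6=E, B7=T, B8=T, B8=F, B9=S, B9=E, B10=T, B10=F
every size-1 subset falls short of the 18 outcomes (best: 9/18)
every size-2 subset falls short of the 18 outcomes (best: 14/18)
every size-3 subset falls short of the 18 outcomes (best: 17/18)
size 4: inputs {1, 3, 4, 5} cover all 18 outcomes, and no lexicographically smaller subset of this size does

Answer: 1, 3, 4, 5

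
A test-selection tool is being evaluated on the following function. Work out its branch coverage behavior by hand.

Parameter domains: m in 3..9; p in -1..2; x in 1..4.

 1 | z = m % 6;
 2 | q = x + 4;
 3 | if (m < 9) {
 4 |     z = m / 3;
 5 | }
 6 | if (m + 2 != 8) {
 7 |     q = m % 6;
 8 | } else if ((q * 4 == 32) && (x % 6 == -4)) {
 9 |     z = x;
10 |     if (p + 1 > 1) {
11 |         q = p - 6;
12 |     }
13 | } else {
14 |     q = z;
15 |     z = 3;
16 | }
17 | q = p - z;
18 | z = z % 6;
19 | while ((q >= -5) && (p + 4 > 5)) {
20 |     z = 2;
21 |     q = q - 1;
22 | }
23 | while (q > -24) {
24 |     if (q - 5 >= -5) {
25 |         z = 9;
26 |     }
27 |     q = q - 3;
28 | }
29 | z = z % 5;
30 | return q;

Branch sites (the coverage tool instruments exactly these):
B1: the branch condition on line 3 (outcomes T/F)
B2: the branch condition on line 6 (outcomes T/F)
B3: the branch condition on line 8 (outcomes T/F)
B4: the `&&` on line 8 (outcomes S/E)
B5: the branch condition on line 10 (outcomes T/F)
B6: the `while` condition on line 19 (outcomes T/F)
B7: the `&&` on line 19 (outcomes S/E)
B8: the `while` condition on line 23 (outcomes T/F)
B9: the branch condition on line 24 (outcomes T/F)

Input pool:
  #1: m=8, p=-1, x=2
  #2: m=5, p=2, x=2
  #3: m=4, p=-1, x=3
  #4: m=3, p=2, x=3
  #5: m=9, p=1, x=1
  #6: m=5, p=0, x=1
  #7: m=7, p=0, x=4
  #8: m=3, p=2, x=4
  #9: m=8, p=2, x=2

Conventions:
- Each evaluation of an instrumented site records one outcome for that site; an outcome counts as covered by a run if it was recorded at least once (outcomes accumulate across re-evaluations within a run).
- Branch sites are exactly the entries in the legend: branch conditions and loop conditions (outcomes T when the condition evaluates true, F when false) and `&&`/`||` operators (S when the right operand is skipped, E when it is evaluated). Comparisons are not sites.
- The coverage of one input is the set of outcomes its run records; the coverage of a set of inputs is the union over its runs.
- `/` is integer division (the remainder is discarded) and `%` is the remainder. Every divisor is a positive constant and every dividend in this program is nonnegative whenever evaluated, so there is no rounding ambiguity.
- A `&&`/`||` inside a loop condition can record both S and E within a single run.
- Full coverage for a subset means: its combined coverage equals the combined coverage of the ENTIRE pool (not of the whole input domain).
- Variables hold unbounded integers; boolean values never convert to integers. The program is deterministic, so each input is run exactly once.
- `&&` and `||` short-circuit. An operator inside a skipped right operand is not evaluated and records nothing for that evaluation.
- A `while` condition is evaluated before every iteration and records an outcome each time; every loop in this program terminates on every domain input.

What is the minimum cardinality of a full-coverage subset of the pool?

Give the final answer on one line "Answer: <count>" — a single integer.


input #1, m=8, p=-1, x=2: events B1->T, B2->T, B7->E, B6->F, B8->T, B9->F, B8->T, B9->F, B8->T, B9->F, B8->T, B9->F, B8->T, B9->F, ...; outcomes B1=T, B2=T, B6=F, B7=E, B8=T, B8=F, B9=F
input #2, m=5, p=2, x=2: events B1->T, B2->T, B7->E, B6->T, B7->E, B6->T, B7->E, B6->T, B7->E, B6->T, B7->E, B6->T, B7->E, B6->T, ...; outcomes B1=T, B2=T, B6=T, B6=F, B7=S, B7=E, B8=T, B8=F, B9=F
input #3, m=4, p=-1, x=3: events B1->T, B2->T, B7->E, B6->F, B8->T, B9->F, B8->T, B9->F, B8->T, B9->F, B8->T, B9->F, B8->T, B9->F, ...; outcomes B1=T, B2=T, B6=F, B7=E, B8=T, B8=F, B9=F
input #4, m=3, p=2, x=3: events B1->T, B2->T, B7->E, B6->T, B7->E, B6->T, B7->E, B6->T, B7->E, B6->T, B7->E, B6->T, B7->E, B6->T, ...; outcomes B1=T, B2=T, B6=T, B6=F, B7=S, B7=E, B8=T, B8=F, B9=F
input #5, m=9, p=1, x=1: events B1->F, B2->T, B7->E, B6->F, B8->T, B9->F, B8->T, B9->F, B8->T, B9->F, B8->T, B9->F, B8->T, B9->F, ...; outcomes B1=F, B2=T, B6=F, B7=E, B8=T, B8=F, B9=F
input #6, m=5, p=0, x=1: events B1->T, B2->T, B7->E, B6->F, B8->T, B9->F, B8->T, B9->F, B8->T, B9->F, B8->T, B9->F, B8->T, B9->F, ...; outcomes B1=T, B2=T, B6=F, B7=E, B8=T, B8=F, B9=F
input #7, m=7, p=0, x=4: events B1->T, B2->T, B7->E, B6->F, B8->T, B9->F, B8->T, B9->F, B8->T, B9->F, B8->T, B9->F, B8->T, B9->F, ...; outcomes B1=T, B2=T, B6=F, B7=E, B8=T, B8=F, B9=F
input #8, m=3, p=2, x=4: events B1->T, B2->T, B7->E, B6->T, B7->E, B6->T, B7->E, B6->T, B7->E, B6->T, B7->E, B6->T, B7->E, B6->T, ...; outcomes B1=T, B2=T, B6=T, B6=F, B7=S, B7=E, B8=T, B8=F, B9=F
input #9, m=8, p=2, x=2: events B1->T, B2->T, B7->E, B6->T, B7->E, B6->T, B7->E, B6->T, B7->E, B6->T, B7->E, B6->T, B7->E, B6->T, ...; outcomes B1=T, B2=T, B6=T, B6=F, B7=S, B7=E, B8=T, B8=F, B9=F
union over all inputs: B1=T, B1=F, B2=T, B6=T, B6=F, B7=S, B7=E, B8=T, B8=F, B9=F (10 outcomes)
size 1 is not enough: best union over all size-1 subsets is 9/10
at size 2, {2, 5} reaches all 10 outcomes; every lexicographically earlier size-2 subset fails
Answer: 2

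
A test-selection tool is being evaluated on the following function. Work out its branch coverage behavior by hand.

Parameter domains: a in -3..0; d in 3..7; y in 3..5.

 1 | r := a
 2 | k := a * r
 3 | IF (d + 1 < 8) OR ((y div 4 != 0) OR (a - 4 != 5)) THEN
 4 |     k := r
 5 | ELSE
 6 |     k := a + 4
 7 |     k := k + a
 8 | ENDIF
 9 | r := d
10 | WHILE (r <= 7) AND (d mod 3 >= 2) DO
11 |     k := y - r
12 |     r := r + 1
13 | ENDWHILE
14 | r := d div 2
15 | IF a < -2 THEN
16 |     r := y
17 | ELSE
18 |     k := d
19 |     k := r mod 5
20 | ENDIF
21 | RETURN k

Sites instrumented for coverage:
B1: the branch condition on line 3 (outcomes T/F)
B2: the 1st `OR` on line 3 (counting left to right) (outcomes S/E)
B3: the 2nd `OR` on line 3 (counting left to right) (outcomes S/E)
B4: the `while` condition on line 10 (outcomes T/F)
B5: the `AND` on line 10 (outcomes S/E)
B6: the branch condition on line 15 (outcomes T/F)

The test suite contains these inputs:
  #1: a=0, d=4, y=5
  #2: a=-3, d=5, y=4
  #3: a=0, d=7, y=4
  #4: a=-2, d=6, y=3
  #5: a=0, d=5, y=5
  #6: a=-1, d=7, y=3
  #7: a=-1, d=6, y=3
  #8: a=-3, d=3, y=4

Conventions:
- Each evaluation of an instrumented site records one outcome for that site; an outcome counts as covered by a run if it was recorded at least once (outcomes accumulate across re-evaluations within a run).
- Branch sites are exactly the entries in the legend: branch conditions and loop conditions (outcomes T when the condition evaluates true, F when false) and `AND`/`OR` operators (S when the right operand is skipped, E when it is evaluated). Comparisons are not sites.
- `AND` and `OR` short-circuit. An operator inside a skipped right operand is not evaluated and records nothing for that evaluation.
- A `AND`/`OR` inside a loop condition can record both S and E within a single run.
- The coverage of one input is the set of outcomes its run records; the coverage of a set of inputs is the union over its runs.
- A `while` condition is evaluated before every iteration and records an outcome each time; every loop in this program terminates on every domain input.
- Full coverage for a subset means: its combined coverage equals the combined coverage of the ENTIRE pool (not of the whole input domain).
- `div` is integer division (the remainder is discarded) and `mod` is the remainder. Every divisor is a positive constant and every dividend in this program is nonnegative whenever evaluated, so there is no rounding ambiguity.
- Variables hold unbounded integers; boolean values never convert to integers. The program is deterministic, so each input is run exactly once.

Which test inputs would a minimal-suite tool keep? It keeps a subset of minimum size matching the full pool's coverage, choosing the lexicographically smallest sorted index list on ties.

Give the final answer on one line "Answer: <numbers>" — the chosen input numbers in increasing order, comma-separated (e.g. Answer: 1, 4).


#1 (a=0, d=4, y=5) -> B2->S, B1->T, B5->E, B4->F, B6->F; covered: B1=T, B2=S, B4=F, B5=E, B6=F
#2 (a=-3, d=5, y=4) -> B2->S, B1->T, B5->E, B4->T, B5->E, B4->T, B5->E, B4->T, B5->S, B4->F, B6->T; covered: B1=T, B2=S, B4=T, B4=F, B5=S, B5=E, B6=T
#3 (a=0, d=7, y=4) -> B2->E, B3->S, B1->T, B5->E, B4->F, B6->F; covered: B1=T, B2=E, B3=S, B4=F, B5=E, B6=F
#4 (a=-2, d=6, y=3) -> B2->S, B1->T, B5->E, B4->F, B6->F; covered: B1=T, B2=S, B4=F, B5=E, B6=F
#5 (a=0, d=5, y=5) -> B2->S, B1->T, B5->E, B4->T, B5->E, B4->T, B5->E, B4->T, B5->S, B4->F, B6->F; covered: B1=T, B2=S, B4=T, B4=F, B5=S, B5=E, B6=F
#6 (a=-1, d=7, y=3) -> B2->E, B3->E, B1->T, B5->E, B4->F, B6->F; covered: B1=T, B2=E, B3=E, B4=F, B5=E, B6=F
#7 (a=-1, d=6, y=3) -> B2->S, B1->T, B5->E, B4->F, B6->F; covered: B1=T, B2=S, B4=F, B5=E, B6=F
#8 (a=-3, d=3, y=4) -> B2->S, B1->T, B5->E, B4->F, B6->T; covered: B1=T, B2=S, B4=F, B5=E, B6=T
union over all inputs: B1=T, B2=S, B2=E, B3=S, B3=E, B4=T, B4=F, B5=S, B5=E, B6=T, B6=F (11 outcomes)
every size-1 subset falls short of the 11 outcomes (best: 7/11)
every size-2 subset falls short of the 11 outcomes (best: 10/11)
at size 3, {2, 3, 6} reaches all 11 outcomes; every lexicographically earlier size-3 subset fails
Answer: 2, 3, 6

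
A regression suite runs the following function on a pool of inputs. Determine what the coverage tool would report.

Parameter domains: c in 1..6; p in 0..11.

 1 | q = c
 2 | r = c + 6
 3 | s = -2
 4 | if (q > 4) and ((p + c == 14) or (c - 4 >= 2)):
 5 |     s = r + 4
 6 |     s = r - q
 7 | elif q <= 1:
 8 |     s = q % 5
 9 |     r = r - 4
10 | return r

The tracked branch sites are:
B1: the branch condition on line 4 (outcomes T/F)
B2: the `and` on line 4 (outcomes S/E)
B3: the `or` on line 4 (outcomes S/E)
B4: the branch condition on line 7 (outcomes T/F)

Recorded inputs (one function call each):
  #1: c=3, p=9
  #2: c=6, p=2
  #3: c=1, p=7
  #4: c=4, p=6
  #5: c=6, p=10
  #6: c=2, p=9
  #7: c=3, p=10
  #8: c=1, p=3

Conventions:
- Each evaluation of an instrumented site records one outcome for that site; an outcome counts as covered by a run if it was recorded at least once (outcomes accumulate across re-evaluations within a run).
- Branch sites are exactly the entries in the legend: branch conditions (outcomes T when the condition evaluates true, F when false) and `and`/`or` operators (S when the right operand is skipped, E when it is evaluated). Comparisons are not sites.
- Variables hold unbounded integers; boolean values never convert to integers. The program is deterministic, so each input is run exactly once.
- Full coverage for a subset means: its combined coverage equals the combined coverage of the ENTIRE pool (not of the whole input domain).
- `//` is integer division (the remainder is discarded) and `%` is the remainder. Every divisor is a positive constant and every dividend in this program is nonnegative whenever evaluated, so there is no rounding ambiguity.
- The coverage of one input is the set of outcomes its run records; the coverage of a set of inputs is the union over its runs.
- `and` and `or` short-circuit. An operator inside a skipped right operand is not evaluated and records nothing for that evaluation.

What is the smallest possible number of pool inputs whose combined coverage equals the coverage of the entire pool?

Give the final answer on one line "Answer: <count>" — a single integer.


#1 (c=3, p=9) -> B2->S, B1->F, B4->F; covered: B1=F, B2=S, B4=F
#2 (c=6, p=2) -> B2->E, B3->E, B1->T; covered: B1=T, B2=E, B3=E
#3 (c=1, p=7) -> B2->S, B1->F, B4->T; covered: B1=F, B2=S, B4=T
#4 (c=4, p=6) -> B2->S, B1->F, B4->F; covered: B1=F, B2=S, B4=F
#5 (c=6, p=10) -> B2->E, B3->E, B1->T; covered: B1=T, B2=E, B3=E
#6 (c=2, p=9) -> B2->S, B1->F, B4->F; covered: B1=F, B2=S, B4=F
#7 (c=3, p=10) -> B2->S, B1->F, B4->F; covered: B1=F, B2=S, B4=F
#8 (c=1, p=3) -> B2->S, B1->F, B4->T; covered: B1=F, B2=S, B4=T
union over all inputs: B1=T, B1=F, B2=S, B2=E, B3=E, B4=T, B4=F (7 outcomes)
no size-1 subset reaches all 7 outcomes (best union: 3/7)
no size-2 subset reaches all 7 outcomes (best union: 6/7)
inputs {1, 2, 3} (size 3) cover everything; no size-3 subset with a lexicographically smaller index list covers all 7
Answer: 3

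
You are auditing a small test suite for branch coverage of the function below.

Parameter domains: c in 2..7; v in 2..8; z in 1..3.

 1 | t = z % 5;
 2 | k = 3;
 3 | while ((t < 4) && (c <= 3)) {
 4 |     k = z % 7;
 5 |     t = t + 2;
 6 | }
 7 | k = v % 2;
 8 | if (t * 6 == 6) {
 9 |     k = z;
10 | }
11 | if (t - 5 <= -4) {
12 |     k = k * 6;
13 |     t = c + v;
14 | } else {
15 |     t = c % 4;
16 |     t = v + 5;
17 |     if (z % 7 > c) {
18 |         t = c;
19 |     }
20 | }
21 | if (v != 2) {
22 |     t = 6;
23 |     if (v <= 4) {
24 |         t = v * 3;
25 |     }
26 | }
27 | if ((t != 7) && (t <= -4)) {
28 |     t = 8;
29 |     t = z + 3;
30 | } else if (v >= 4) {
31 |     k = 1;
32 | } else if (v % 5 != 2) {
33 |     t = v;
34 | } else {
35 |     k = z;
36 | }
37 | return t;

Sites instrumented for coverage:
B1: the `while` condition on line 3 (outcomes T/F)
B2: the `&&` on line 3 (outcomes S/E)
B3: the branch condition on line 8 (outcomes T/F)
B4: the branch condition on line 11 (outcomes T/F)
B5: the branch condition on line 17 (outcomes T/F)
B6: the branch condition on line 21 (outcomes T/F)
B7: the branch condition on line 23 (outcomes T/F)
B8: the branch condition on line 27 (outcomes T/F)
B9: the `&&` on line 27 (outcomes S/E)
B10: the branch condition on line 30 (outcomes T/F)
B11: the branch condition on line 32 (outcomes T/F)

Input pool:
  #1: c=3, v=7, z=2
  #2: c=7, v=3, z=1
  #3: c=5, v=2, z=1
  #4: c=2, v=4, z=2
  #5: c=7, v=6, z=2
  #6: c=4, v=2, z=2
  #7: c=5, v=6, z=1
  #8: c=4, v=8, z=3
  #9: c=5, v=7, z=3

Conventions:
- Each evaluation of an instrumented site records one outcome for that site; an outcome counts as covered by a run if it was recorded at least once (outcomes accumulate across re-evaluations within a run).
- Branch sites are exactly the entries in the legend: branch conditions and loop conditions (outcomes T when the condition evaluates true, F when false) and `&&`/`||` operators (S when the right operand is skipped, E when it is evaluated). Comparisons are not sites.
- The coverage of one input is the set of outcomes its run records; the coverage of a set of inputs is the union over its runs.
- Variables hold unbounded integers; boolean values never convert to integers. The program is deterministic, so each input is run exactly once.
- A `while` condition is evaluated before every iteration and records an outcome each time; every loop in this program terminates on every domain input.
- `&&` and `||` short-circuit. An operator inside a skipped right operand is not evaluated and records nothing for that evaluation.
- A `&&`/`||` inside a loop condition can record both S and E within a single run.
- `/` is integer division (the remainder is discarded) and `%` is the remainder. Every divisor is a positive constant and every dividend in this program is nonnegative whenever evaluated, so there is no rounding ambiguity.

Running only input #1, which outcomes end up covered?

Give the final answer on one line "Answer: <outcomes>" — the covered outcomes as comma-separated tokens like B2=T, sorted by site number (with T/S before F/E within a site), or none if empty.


Running input #1 (c=3, v=7, z=2), event by event:
  B2->E, B1->T, B2->S, B1->F, B3->F, B4->F, B5->F, B6->T, B7->F, B9->E
  B8->F, B10->T
deduplicating events, the covered set is: B1=T, B1=F, B2=S, B2=E, B3=F, B4=F, B5=F, B6=T, B7=F, B8=F, B9=E, B10=T
Answer: B1=T, B1=F, B2=S, B2=E, B3=F, B4=F, B5=F, B6=T, B7=F, B8=F, B9=E, B10=T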